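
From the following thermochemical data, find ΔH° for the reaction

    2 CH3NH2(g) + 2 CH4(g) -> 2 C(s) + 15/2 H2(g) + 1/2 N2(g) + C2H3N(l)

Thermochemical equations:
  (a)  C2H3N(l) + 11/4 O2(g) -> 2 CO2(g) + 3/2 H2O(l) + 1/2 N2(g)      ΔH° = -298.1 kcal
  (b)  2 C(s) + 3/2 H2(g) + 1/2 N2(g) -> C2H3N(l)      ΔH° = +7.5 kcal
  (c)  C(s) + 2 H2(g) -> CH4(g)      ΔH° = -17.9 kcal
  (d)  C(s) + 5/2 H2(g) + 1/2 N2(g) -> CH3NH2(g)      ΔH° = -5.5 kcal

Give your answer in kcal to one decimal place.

(a): not needed (H2O(l) appears nowhere else).
(b) as written: +7.5 kcal
(c) reversed and × 2 (reverse to put CH4(g) on the reactant side; ×2 to match 2 CH4(g) in the target): (-2)·(-17.9) = +35.8 kcal
(d) reversed and × 2 (reverse to put CH3NH2(g) on the reactant side; ×2 to match 2 CH3NH2(g) in the target): (-2)·(-5.5) = +11.0 kcal
Since enthalpy is a state function, ΔH° = (+7.5) + (+35.8) + (+11.0) = 54.3 kcal

ΔH° = 54.3 kcal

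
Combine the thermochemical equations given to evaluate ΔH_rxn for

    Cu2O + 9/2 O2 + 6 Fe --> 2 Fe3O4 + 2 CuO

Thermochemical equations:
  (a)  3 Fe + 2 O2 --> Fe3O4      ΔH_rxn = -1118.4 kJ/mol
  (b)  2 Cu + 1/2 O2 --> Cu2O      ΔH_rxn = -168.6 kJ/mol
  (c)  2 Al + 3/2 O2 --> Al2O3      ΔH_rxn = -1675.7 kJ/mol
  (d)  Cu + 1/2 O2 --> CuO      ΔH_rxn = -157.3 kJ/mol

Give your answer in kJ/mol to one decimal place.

ΔH_rxn = -2382.8 kJ/mol

(a) × 2 (×2 to match 2 Fe3O4 in the target): (2)·(-1118.4) = -2236.8 kJ/mol
(b) reversed (Cu2O must end up as a reactant): +168.6 kJ/mol
(c): not needed (Al2O3 appears nowhere else).
(d) × 2 (×2 to match 2 CuO in the target): (2)·(-157.3) = -314.6 kJ/mol
ΔH_rxn = (-2236.8) + (+168.6) + (-314.6) = -2382.8 kJ/mol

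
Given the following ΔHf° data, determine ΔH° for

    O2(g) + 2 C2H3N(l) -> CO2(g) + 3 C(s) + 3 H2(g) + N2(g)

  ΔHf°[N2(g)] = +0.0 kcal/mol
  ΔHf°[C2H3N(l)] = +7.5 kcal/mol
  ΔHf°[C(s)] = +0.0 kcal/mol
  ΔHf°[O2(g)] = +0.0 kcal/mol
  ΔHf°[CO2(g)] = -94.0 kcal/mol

ΔH°rxn = Σ nΔHf°(products) − Σ nΔHf°(reactants).
Products: 1·(-94.0) + 3·(+0.0) + 3·(+0.0) + 1·(+0.0) = -94.0
Reactants: 1·(+0.0) + 2·(+7.5) = +15.0
ΔH° = (-94.0) − (+15.0) = -109.0 kcal/mol

ΔH° = -109.0 kcal/mol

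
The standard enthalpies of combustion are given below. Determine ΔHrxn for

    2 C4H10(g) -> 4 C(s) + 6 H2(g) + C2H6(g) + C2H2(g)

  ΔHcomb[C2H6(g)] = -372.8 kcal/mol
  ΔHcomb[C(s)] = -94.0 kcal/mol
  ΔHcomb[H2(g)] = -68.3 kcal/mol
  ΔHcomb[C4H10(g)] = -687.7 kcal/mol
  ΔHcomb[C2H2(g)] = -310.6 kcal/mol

With combustion enthalpies, reactants minus products:
= [2·(-687.7)] − [4·(-94.0) + 6·(-68.3) + 1·(-372.8) + 1·(-310.6)]
= 93.8 kcal/mol

ΔHrxn = 93.8 kcal/mol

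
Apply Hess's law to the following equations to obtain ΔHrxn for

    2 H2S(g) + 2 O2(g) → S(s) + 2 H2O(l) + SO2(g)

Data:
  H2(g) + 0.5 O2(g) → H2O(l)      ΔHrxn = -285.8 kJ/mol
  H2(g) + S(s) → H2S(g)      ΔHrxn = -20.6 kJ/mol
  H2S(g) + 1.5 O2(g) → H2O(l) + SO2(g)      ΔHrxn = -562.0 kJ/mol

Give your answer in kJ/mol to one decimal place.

ΔHrxn = -827.2 kJ/mol

equation 1 as written: -285.8 kJ/mol
equation 2 reversed (S(s) must end up as a product): +20.6 kJ/mol
equation 3 as written (SO2(g) already on the product side): -562.0 kJ/mol
Combining the equations, ΔHrxn = (1)·(-285.8) + (-1)·(-20.6) + (1)·(-562.0) = -827.2 kJ/mol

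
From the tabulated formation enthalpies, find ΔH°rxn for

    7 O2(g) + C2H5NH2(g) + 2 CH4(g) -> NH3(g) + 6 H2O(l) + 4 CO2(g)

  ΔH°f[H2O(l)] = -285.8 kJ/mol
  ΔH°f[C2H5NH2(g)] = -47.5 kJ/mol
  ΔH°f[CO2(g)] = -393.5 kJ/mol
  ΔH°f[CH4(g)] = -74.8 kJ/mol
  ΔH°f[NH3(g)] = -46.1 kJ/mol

Products: 1·(-46.1) + 6·(-285.8) + 4·(-393.5) = -3334.9
Reactants: 7·(+0.0) + 1·(-47.5) + 2·(-74.8) = -197.1
ΔH°rxn = (-3334.9) − (-197.1) = -3137.8 kJ/mol

ΔH°rxn = -3137.8 kJ/mol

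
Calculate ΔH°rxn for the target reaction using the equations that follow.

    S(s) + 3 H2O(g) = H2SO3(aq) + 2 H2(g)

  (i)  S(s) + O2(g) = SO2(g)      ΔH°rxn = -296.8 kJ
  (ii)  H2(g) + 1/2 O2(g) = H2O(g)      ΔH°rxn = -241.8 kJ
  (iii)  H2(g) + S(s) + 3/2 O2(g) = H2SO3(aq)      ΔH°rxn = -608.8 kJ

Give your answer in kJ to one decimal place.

ΔH°rxn = 116.6 kJ

(i): not needed.
(ii) reversed and × 3: (-3)·(-241.8) = +725.4 kJ
(iii) as written: -608.8 kJ
Summing the manipulated equations, ΔH°rxn = (+725.4) + (-608.8) = 116.6 kJ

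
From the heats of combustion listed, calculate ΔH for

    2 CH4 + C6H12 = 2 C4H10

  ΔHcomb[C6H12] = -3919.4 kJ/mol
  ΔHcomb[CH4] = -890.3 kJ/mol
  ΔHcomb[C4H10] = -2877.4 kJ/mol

With combustion enthalpies, reactants minus products:
= [2·(-890.3) + 1·(-3919.4)] − [2·(-2877.4)]
= 54.8 kJ/mol

ΔH = 54.8 kJ/mol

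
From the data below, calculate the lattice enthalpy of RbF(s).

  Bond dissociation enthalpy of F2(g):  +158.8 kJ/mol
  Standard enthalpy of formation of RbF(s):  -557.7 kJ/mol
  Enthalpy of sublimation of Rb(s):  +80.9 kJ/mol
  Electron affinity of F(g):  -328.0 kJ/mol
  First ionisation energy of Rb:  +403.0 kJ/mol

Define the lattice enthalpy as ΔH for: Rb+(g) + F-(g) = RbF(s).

ΔHf° = 1·ΔHsub + 1·(ΣIE) + 1/2·D(F2) + 1·EA + U
-557.7 = 1·(+80.9) + 1·(+403.0) + 1/2·(+158.8) + 1·(-328.0) + U
U = -557.7 − (+235.3) = -793.0 kJ/mol

U = -793.0 kJ/mol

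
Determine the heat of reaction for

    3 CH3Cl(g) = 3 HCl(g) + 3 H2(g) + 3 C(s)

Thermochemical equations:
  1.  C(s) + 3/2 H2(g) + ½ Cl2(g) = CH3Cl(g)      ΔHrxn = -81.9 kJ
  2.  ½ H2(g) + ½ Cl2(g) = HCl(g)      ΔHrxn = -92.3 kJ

ΔHrxn = -31.2 kJ

eq. 1 reversed and × 3 (reverse to put CH3Cl(g) on the reactant side; ×3 to match 3 CH3Cl(g) in the target): (-3)·(-81.9) = +245.7 kJ
eq. 2 × 3 (×3 to match 3 HCl(g) in the target): (3)·(-92.3) = -276.9 kJ
ΔHrxn = (-3)·(-81.9) + (3)·(-92.3) = -31.2 kJ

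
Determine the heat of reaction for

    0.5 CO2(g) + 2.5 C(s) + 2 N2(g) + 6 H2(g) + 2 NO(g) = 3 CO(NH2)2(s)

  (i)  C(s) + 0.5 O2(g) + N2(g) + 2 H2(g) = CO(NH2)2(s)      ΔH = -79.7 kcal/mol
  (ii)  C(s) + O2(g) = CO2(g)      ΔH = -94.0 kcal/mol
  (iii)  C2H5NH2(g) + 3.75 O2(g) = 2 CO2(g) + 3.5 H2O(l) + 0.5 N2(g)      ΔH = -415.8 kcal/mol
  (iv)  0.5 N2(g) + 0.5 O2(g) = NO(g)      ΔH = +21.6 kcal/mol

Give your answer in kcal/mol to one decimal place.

(i) × 3 (×3 to match 3 CO(NH2)2(s) in the target): (3)·(-79.7) = -239.1 kcal/mol
(ii) reversed and × 1/2: (-1/2)·(-94.0) = +47.0 kcal/mol
(iii): not needed (H2O(l) appears nowhere else).
(iv) reversed and × 2 (NO(g) must end up as a reactant; ×2 to match 2 NO(g) in the target): (-2)·(+21.6) = -43.2 kcal/mol
Summing the manipulated equations, ΔH = (-239.1) + (+47.0) + (-43.2) = -235.3 kcal/mol

ΔH = -235.3 kcal/mol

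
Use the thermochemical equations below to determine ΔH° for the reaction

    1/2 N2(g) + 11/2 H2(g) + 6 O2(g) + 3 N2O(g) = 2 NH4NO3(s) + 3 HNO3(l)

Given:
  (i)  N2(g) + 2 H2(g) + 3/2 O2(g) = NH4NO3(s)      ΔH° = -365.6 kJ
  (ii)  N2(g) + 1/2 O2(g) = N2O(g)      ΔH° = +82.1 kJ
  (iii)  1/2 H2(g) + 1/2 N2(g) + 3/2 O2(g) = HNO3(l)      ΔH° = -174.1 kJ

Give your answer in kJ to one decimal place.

ΔH° = -1499.8 kJ

(i) × 2: (2)·(-365.6) = -731.2 kJ
(ii) reversed and × 3: (-3)·(+82.1) = -246.3 kJ
(iii) × 3: (3)·(-174.1) = -522.3 kJ
ΔH° = (-731.2) + (-246.3) + (-522.3) = -1499.8 kJ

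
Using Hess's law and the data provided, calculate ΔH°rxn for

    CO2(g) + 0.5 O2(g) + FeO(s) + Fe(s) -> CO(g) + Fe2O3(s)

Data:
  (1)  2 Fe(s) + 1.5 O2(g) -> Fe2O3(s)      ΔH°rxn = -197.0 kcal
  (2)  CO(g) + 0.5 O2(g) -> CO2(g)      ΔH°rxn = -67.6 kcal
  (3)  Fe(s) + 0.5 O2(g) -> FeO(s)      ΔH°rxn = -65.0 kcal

(1) as written (Fe2O3(s) already on the product side): -197.0 kcal
(2) reversed (reverse to put CO(g) on the product side): +67.6 kcal
(3) reversed (FeO(s) must end up as a reactant): +65.0 kcal
Summing the manipulated equations, ΔH°rxn = (-197.0) + (+67.6) + (+65.0) = -64.4 kcal

ΔH°rxn = -64.4 kcal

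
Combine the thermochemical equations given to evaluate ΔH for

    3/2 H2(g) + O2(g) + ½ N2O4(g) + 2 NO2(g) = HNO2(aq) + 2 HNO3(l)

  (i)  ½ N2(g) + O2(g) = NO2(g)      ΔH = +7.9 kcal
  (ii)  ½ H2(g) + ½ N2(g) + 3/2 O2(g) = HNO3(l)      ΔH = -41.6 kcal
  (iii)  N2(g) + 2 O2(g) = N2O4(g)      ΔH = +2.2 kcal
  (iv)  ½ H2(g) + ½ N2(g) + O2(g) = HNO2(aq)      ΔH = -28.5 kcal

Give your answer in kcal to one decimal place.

(i) reversed and × 2 (NO2(g) must end up as a reactant; scale by 2 for the 2 NO2(g)): (-2)·(+7.9) = -15.8 kcal
(ii) × 2 (scale by 2 for the 2 HNO3(l)): (2)·(-41.6) = -83.2 kcal
(iii) reversed and × 1/2 (reverse to put N2O4(g) on the reactant side; scale by 1/2 for the 1/2 N2O4(g)): (-1/2)·(+2.2) = -1.1 kcal
(iv) as written (HNO2(aq) already on the product side): -28.5 kcal
By Hess's law, ΔH = (-2)·(+7.9) + (2)·(-41.6) + (-1/2)·(+2.2) + (1)·(-28.5) = -128.6 kcal

ΔH = -128.6 kcal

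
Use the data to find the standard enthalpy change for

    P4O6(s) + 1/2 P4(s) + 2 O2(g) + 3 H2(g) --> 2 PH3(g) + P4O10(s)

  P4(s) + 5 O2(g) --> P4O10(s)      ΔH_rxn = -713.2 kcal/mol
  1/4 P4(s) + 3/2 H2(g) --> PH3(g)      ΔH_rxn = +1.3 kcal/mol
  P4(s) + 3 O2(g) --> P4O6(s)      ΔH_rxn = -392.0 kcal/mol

ΔH_rxn = -318.6 kcal/mol

equation 1 as written (P4O10(s) already on the product side): -713.2 kcal/mol
equation 2 × 2 (×2 to match 2 PH3(g) in the target): (2)·(+1.3) = +2.6 kcal/mol
equation 3 reversed (P4O6(s) must end up as a reactant): +392.0 kcal/mol
ΔH_rxn = (1)·(-713.2) + (2)·(+1.3) + (-1)·(-392.0) = -318.6 kcal/mol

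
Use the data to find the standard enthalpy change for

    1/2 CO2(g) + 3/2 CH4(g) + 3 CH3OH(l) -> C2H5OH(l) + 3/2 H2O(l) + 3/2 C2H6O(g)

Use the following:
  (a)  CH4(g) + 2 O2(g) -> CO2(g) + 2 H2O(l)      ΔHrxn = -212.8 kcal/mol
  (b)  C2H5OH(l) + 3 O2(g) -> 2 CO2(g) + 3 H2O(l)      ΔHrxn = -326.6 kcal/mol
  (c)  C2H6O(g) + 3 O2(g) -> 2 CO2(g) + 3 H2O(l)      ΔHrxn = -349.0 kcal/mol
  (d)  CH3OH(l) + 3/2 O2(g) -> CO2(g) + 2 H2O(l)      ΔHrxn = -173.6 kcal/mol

ΔHrxn = 10.1 kcal/mol

(a) × 3/2: (3/2)·(-212.8) = -319.2 kcal/mol
(b) reversed: +326.6 kcal/mol
(c) reversed and × 3/2: (-3/2)·(-349.0) = +523.5 kcal/mol
(d) × 3: (3)·(-173.6) = -520.8 kcal/mol
ΔHrxn = (-319.2) + (+326.6) + (+523.5) + (-520.8) = 10.1 kcal/mol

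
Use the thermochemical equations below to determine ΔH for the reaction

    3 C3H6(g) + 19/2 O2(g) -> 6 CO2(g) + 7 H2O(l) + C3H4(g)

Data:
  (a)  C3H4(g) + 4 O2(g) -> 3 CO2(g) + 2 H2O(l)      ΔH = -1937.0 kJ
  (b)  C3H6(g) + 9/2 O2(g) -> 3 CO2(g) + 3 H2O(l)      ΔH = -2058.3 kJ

ΔH = -4237.9 kJ

(a) reversed: +1937.0 kJ
(b) × 3: (3)·(-2058.3) = -6174.9 kJ
ΔH = (-1)·(-1937.0) + (3)·(-2058.3) = -4237.9 kJ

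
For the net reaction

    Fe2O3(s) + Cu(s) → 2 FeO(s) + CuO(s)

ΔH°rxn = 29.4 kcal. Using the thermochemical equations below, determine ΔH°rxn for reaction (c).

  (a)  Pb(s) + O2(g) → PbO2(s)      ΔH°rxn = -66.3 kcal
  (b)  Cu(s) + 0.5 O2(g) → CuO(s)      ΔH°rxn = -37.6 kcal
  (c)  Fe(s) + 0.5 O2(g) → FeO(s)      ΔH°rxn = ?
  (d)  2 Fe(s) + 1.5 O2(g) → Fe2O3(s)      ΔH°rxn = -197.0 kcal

ΔH°rxn = -65.0 kcal

(a): not needed.
(b) as written: -37.6 kcal
(c) × 2: contributes 2·x
(d) reversed: +197.0 kcal
+29.4 = (-37.6) + (+197.0) + 2·x
x = (+29.4 − (+159.4)) / (2) = -65.0 kcal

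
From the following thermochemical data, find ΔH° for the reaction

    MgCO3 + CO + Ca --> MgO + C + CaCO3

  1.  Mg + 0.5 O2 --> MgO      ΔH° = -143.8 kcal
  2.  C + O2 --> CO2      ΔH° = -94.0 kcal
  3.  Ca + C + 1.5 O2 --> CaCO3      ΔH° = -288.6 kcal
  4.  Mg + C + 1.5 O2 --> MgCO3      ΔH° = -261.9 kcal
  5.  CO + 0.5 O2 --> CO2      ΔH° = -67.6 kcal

ΔH° = -144.1 kcal

eq. 1 as written (MgO already on the product side): -143.8 kcal
eq. 2 reversed: +94.0 kcal
eq. 3 as written (CaCO3 already on the product side): -288.6 kcal
eq. 4 reversed (reverse to put MgCO3 on the reactant side): +261.9 kcal
eq. 5 as written (CO already on the reactant side): -67.6 kcal
ΔH° = (1)·(-143.8) + (-1)·(-94.0) + (1)·(-288.6) + (-1)·(-261.9) + (1)·(-67.6) = -144.1 kcal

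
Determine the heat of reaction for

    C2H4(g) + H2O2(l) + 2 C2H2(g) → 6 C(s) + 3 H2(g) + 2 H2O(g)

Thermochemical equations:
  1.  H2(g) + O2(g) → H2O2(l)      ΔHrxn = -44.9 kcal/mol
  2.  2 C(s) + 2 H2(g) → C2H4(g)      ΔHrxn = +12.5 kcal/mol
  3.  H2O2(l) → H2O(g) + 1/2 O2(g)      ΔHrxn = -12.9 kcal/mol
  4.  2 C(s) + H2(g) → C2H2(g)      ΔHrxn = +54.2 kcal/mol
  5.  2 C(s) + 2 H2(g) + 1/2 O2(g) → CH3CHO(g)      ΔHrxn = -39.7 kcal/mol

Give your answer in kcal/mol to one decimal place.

ΔHrxn = -191.6 kcal/mol

eq. 1 as written: -44.9 kcal/mol
eq. 2 reversed (reverse to put C2H4(g) on the reactant side): -12.5 kcal/mol
eq. 3 × 2 (×2 to match 2 H2O(g) in the target): (2)·(-12.9) = -25.8 kcal/mol
eq. 4 reversed and × 2 (reverse to put C2H2(g) on the reactant side; ×2 to match 2 C2H2(g) in the target): (-2)·(+54.2) = -108.4 kcal/mol
eq. 5: not needed (CH3CHO(g) appears nowhere else).
ΔHrxn = (-44.9) + (-12.5) + (-25.8) + (-108.4) = -191.6 kcal/mol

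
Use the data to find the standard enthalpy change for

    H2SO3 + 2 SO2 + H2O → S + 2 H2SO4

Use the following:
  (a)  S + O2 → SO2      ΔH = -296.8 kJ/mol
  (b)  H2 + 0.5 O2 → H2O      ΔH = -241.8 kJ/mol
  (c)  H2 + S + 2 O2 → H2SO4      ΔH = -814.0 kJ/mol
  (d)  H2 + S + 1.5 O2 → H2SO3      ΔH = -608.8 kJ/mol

ΔH = -183.8 kJ/mol

(a) reversed and × 2: (-2)·(-296.8) = +593.6 kJ/mol
(b) reversed: +241.8 kJ/mol
(c) × 2: (2)·(-814.0) = -1628.0 kJ/mol
(d) reversed: +608.8 kJ/mol
ΔH = (-2)·(-296.8) + (-1)·(-241.8) + (2)·(-814.0) + (-1)·(-608.8) = -183.8 kJ/mol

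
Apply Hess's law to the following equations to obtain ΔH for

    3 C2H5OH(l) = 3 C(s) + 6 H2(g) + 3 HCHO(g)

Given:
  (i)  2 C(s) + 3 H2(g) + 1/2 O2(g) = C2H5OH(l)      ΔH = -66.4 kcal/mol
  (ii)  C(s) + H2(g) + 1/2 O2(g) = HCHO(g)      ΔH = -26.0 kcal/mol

ΔH = 121.2 kcal/mol

(i) reversed and × 3 (reverse to put C2H5OH(l) on the reactant side; scale by 3 for the 3 C2H5OH(l)): (-3)·(-66.4) = +199.2 kcal/mol
(ii) × 3 (×3 to match 3 HCHO(g) in the target): (3)·(-26.0) = -78.0 kcal/mol
Summing the manipulated equations, ΔH = (+199.2) + (-78.0) = 121.2 kcal/mol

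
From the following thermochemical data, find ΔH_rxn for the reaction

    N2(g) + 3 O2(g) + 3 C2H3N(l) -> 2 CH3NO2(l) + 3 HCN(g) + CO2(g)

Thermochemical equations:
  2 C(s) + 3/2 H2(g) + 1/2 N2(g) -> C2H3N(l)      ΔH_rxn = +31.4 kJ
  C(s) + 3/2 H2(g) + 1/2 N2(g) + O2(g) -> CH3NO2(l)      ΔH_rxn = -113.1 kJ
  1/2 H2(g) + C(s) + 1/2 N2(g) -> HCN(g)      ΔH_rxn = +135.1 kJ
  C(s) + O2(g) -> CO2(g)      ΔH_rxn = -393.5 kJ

equation 1 reversed and × 3: (-3)·(+31.4) = -94.2 kJ
equation 2 × 2: (2)·(-113.1) = -226.2 kJ
equation 3 × 3: (3)·(+135.1) = +405.3 kJ
equation 4 as written: -393.5 kJ
ΔH_rxn = (-94.2) + (-226.2) + (+405.3) + (-393.5) = -308.6 kJ

ΔH_rxn = -308.6 kJ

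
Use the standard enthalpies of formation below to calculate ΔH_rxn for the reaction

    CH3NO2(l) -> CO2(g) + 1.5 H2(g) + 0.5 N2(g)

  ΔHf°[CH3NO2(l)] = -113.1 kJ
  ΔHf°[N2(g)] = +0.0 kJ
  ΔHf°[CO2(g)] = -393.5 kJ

ΔH°rxn = Σ nΔHf°(products) − Σ nΔHf°(reactants).
Products: 1·(-393.5) + 3/2·(+0.0) + 1/2·(+0.0) = -393.5
Reactants: 1·(-113.1) = -113.1
ΔH_rxn = (-393.5) − (-113.1) = -280.4 kJ

ΔH_rxn = -280.4 kJ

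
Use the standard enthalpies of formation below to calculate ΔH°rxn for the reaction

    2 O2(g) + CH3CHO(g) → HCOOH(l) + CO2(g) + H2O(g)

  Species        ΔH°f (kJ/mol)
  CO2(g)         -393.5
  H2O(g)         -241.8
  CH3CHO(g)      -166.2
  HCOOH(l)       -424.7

ΔH°rxn = -893.8 kJ/mol

Products: 1·(-424.7) + 1·(-393.5) + 1·(-241.8) = -1060.0
Reactants: 2·(+0.0) + 1·(-166.2) = -166.2
ΔH°rxn = (-1060.0) − (-166.2) = -893.8 kJ/mol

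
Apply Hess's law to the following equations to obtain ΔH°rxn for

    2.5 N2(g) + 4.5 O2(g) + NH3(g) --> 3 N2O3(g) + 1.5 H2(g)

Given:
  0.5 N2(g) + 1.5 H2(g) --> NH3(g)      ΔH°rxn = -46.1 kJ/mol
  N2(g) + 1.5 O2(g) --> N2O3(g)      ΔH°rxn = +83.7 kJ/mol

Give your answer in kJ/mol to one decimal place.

equation 1 reversed (NH3(g) must end up as a reactant): +46.1 kJ/mol
equation 2 × 3 (×3 to match 3 N2O3(g) in the target): (3)·(+83.7) = +251.1 kJ/mol
ΔH°rxn = (+46.1) + (+251.1) = 297.2 kJ/mol

ΔH°rxn = 297.2 kJ/mol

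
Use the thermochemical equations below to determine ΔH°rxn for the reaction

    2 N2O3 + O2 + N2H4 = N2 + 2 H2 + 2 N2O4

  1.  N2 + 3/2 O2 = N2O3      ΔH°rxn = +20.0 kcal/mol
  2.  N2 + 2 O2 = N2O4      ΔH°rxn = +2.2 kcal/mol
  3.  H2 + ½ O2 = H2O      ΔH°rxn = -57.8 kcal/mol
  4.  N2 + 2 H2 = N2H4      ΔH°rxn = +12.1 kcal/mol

eq. 1 reversed and × 2: (-2)·(+20.0) = -40.0 kcal/mol
eq. 2 × 2: (2)·(+2.2) = +4.4 kcal/mol
eq. 3: not needed.
eq. 4 reversed: -12.1 kcal/mol
Summing the manipulated equations, ΔH°rxn = (-40.0) + (+4.4) + (-12.1) = -47.7 kcal/mol

ΔH°rxn = -47.7 kcal/mol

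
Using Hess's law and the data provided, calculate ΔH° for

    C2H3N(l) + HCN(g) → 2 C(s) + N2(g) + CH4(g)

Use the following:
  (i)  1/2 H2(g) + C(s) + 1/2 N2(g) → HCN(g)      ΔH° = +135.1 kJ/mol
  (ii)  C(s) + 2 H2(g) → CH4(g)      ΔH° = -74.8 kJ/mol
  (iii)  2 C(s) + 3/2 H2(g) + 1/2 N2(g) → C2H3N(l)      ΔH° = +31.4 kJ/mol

(i) reversed: -135.1 kJ/mol
(ii) as written: -74.8 kJ/mol
(iii) reversed: -31.4 kJ/mol
ΔH° = (-1)·(+135.1) + (1)·(-74.8) + (-1)·(+31.4) = -241.3 kJ/mol

ΔH° = -241.3 kJ/mol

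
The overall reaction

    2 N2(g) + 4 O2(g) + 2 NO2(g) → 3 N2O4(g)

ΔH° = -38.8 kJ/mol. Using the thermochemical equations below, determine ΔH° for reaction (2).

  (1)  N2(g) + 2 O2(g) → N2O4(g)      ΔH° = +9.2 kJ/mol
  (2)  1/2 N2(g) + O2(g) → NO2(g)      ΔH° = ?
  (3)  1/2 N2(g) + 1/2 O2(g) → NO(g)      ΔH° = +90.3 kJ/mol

ΔH° = 33.2 kJ/mol

(1) × 3: (3)·(+9.2) = +27.6 kJ/mol
(2) reversed and × 2: contributes −2·x
(3): not needed.
-38.8 = (+27.6) − 2·x
x = (-38.8 − (+27.6)) / (-2) = 33.2 kJ/mol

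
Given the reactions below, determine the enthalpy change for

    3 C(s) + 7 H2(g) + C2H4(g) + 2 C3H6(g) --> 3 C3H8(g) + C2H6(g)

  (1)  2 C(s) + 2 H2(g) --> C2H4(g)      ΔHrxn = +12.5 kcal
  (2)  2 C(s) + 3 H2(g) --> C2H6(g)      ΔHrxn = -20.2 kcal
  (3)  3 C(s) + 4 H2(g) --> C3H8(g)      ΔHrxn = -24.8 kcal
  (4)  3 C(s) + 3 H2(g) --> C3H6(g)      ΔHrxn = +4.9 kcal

(1) reversed (reverse to put C2H4(g) on the reactant side): -12.5 kcal
(2) as written (C2H6(g) already on the product side): -20.2 kcal
(3) × 3 (×3 to match 3 C3H8(g) in the target): (3)·(-24.8) = -74.4 kcal
(4) reversed and × 2 (C3H6(g) must end up as a reactant; ×2 to match 2 C3H6(g) in the target): (-2)·(+4.9) = -9.8 kcal
Since enthalpy is a state function, ΔHrxn = (-1)·(+12.5) + (1)·(-20.2) + (3)·(-24.8) + (-2)·(+4.9) = -116.9 kcal

ΔHrxn = -116.9 kcal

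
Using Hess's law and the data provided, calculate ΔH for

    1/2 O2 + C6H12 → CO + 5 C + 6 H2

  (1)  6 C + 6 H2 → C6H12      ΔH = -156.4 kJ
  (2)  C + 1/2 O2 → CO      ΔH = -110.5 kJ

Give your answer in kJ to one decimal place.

ΔH = 45.9 kJ

(1) reversed: +156.4 kJ
(2) as written: -110.5 kJ
ΔH = (-1)·(-156.4) + (1)·(-110.5) = 45.9 kJ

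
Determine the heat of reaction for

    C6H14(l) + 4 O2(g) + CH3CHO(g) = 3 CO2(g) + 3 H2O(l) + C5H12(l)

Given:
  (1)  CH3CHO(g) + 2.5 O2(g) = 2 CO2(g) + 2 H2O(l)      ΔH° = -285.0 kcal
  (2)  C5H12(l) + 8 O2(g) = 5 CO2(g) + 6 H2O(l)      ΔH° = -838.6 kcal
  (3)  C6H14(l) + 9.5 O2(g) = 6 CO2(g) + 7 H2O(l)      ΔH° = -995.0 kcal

ΔH° = -441.4 kcal

(1) as written (CH3CHO(g) already on the reactant side): -285.0 kcal
(2) reversed (C5H12(l) must end up as a product): +838.6 kcal
(3) as written (C6H14(l) already on the reactant side): -995.0 kcal
ΔH° = (-285.0) + (+838.6) + (-995.0) = -441.4 kcal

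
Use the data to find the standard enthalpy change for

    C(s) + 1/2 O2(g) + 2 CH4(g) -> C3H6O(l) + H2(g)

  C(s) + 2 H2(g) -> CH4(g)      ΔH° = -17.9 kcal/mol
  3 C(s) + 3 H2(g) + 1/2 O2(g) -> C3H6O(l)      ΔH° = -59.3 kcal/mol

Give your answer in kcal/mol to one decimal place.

ΔH° = -23.5 kcal/mol

equation 1 reversed and × 2: (-2)·(-17.9) = +35.8 kcal/mol
equation 2 as written: -59.3 kcal/mol
By Hess's law, ΔH° = (+35.8) + (-59.3) = -23.5 kcal/mol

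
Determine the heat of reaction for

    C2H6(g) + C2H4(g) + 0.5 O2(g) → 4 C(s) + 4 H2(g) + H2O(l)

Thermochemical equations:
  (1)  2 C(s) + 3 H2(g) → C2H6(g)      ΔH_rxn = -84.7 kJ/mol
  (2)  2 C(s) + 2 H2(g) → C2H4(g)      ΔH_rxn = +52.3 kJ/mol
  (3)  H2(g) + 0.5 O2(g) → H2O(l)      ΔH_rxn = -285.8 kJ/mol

(1) reversed (C2H6(g) must end up as a reactant): +84.7 kJ/mol
(2) reversed (C2H4(g) must end up as a reactant): -52.3 kJ/mol
(3) as written (H2O(l) already on the product side): -285.8 kJ/mol
ΔH_rxn = (+84.7) + (-52.3) + (-285.8) = -253.4 kJ/mol

ΔH_rxn = -253.4 kJ/mol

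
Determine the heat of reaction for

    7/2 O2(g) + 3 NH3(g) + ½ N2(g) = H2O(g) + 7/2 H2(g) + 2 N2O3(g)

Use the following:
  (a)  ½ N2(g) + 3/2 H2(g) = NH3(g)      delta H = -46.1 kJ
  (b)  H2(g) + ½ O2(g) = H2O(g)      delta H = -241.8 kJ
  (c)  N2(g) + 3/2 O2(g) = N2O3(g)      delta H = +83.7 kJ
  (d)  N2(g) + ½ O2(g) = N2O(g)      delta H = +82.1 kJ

delta H = 63.9 kJ

(a) reversed and × 3: (-3)·(-46.1) = +138.3 kJ
(b) as written: -241.8 kJ
(c) × 2: (2)·(+83.7) = +167.4 kJ
(d): not needed.
delta H = (-3)·(-46.1) + (1)·(-241.8) + (2)·(+83.7) = 63.9 kJ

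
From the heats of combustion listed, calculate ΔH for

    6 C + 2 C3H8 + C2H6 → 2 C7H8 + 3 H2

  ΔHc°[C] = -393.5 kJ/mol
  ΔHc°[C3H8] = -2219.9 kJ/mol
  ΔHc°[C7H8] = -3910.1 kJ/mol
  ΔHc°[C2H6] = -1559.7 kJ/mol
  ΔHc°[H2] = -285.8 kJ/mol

With combustion enthalpies, reactants minus products:
= [6·(-393.5) + 2·(-2219.9) + 1·(-1559.7)] − [2·(-3910.1) + 3·(-285.8)]
= 317.1 kJ/mol

ΔH = 317.1 kJ/mol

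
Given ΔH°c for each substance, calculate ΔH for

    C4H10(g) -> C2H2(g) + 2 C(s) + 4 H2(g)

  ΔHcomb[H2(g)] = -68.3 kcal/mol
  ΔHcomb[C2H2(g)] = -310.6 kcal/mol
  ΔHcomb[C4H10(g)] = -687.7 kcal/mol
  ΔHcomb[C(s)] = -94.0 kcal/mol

Using ΔH = Σ nΔHc°(reactants) − Σ nΔHc°(products):
= [1·(-687.7)] − [1·(-310.6) + 2·(-94.0) + 4·(-68.3)]
= 84.1 kcal/mol

ΔH = 84.1 kcal/mol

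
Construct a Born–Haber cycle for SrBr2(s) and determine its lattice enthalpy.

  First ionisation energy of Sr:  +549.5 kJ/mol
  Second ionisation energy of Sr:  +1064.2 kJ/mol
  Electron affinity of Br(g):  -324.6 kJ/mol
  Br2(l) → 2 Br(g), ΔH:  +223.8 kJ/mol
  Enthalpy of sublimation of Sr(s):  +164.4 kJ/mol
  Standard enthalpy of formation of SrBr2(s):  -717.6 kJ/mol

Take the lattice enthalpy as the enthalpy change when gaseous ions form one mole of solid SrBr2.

U = -2070.3 kJ/mol

ΔHf° = 1·ΔHsub + 1·(ΣIE) + 1·D(Br2) + 2·EA + U
-717.6 = 1·(+164.4) + 1·(+1613.7) + 1·(+223.8) + 2·(-324.6) + U
U = -717.6 − (+1352.7) = -2070.3 kJ/mol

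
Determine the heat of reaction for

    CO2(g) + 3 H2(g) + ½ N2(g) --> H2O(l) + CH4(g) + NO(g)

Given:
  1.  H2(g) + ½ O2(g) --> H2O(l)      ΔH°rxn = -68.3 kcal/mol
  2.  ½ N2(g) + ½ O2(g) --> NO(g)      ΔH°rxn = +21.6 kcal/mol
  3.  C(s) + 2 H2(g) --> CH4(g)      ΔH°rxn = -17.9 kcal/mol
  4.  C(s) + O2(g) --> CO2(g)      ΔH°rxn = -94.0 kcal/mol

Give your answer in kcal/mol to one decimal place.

eq. 1 as written (H2O(l) already on the product side): -68.3 kcal/mol
eq. 2 as written (NO(g) already on the product side): +21.6 kcal/mol
eq. 3 as written (CH4(g) already on the product side): -17.9 kcal/mol
eq. 4 reversed (CO2(g) must end up as a reactant): +94.0 kcal/mol
Since enthalpy is a state function, ΔH°rxn = (1)·(-68.3) + (1)·(+21.6) + (1)·(-17.9) + (-1)·(-94.0) = 29.4 kcal/mol

ΔH°rxn = 29.4 kcal/mol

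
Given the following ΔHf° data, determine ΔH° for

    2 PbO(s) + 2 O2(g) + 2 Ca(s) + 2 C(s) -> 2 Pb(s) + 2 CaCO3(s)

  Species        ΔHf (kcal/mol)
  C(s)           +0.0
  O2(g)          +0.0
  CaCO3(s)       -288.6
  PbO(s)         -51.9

ΔH° = -473.4 kcal/mol

Products: 2·(+0.0) + 2·(-288.6) = -577.2
Reactants: 2·(-51.9) + 2·(+0.0) + 2·(+0.0) + 2·(+0.0) = -103.8
ΔH° = (-577.2) − (-103.8) = -473.4 kcal/mol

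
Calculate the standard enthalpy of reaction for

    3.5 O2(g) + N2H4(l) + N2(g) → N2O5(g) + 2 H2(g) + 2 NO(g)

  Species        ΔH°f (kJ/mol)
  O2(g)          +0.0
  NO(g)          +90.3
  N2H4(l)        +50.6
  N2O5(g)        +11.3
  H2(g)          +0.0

ΔH° = 141.3 kJ/mol

Products: 1·(+11.3) + 2·(+0.0) + 2·(+90.3) = +191.9
Reactants: 7/2·(+0.0) + 1·(+50.6) + 1·(+0.0) = +50.6
ΔH° = (+191.9) − (+50.6) = 141.3 kJ/mol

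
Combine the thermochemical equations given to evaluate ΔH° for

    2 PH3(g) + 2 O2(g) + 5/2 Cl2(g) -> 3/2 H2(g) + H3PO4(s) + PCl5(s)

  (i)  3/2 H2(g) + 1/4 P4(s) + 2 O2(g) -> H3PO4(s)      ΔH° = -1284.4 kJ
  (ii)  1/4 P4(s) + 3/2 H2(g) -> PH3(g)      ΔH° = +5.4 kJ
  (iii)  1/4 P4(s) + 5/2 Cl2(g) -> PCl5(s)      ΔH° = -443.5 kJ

(i) as written: -1284.4 kJ
(ii) reversed and × 2: (-2)·(+5.4) = -10.8 kJ
(iii) as written: -443.5 kJ
Since enthalpy is a state function, ΔH° = (1)·(-1284.4) + (-2)·(+5.4) + (1)·(-443.5) = -1738.7 kJ

ΔH° = -1738.7 kJ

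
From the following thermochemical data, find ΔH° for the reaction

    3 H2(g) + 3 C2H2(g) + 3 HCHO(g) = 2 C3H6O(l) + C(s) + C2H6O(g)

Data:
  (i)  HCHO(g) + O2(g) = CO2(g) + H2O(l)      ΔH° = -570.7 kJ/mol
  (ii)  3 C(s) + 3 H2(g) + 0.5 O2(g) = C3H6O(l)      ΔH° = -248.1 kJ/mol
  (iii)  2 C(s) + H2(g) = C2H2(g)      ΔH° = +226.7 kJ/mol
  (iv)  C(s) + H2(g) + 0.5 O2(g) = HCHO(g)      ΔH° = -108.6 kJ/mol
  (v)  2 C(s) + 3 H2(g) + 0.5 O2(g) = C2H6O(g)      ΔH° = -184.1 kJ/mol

ΔH° = -1034.6 kJ/mol

(i): not needed.
(ii) × 2: (2)·(-248.1) = -496.2 kJ/mol
(iii) reversed and × 3: (-3)·(+226.7) = -680.1 kJ/mol
(iv) reversed and × 3: (-3)·(-108.6) = +325.8 kJ/mol
(v) as written: -184.1 kJ/mol
By Hess's law, ΔH° = (2)·(-248.1) + (-3)·(+226.7) + (-3)·(-108.6) + (1)·(-184.1) = -1034.6 kJ/mol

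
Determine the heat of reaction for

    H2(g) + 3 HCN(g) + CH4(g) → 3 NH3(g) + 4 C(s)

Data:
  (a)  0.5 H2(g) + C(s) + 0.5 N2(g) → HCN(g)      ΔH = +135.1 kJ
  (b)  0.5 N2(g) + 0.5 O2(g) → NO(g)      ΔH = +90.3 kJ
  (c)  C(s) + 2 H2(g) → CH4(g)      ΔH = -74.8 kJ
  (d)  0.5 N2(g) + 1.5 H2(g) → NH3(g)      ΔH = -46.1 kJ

ΔH = -468.8 kJ

(a) reversed and × 3 (reverse to put HCN(g) on the reactant side; ×3 to match 3 HCN(g) in the target): (-3)·(+135.1) = -405.3 kJ
(b): not needed (O2(g) appears nowhere else).
(c) reversed (CH4(g) must end up as a reactant): +74.8 kJ
(d) × 3 (×3 to match 3 NH3(g) in the target): (3)·(-46.1) = -138.3 kJ
Combining the equations, ΔH = (-3)·(+135.1) + (-1)·(-74.8) + (3)·(-46.1) = -468.8 kJ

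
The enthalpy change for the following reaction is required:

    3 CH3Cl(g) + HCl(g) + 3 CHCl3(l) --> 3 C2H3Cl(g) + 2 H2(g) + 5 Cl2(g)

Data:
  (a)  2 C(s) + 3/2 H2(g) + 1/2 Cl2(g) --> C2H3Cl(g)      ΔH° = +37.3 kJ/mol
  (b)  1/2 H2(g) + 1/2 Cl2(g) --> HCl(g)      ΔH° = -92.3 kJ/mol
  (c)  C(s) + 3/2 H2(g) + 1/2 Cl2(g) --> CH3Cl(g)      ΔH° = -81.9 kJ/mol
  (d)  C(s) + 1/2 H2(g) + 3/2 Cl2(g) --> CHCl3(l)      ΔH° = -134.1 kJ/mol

ΔH° = 852.2 kJ/mol

(a) × 3: (3)·(+37.3) = +111.9 kJ/mol
(b) reversed: +92.3 kJ/mol
(c) reversed and × 3: (-3)·(-81.9) = +245.7 kJ/mol
(d) reversed and × 3: (-3)·(-134.1) = +402.3 kJ/mol
ΔH° = (+111.9) + (+92.3) + (+245.7) + (+402.3) = 852.2 kJ/mol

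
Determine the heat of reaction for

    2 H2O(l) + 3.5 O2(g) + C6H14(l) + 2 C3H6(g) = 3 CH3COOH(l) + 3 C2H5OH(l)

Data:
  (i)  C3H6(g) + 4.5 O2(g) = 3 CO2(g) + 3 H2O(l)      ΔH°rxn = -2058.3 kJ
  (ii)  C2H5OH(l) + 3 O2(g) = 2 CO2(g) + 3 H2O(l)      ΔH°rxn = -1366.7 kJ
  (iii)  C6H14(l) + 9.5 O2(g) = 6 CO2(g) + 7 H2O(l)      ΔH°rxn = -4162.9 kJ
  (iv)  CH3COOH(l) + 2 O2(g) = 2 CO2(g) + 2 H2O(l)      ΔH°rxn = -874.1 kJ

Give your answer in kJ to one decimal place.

ΔH°rxn = -1557.1 kJ

(i) × 2: (2)·(-2058.3) = -4116.6 kJ
(ii) reversed and × 3: (-3)·(-1366.7) = +4100.1 kJ
(iii) as written: -4162.9 kJ
(iv) reversed and × 3: (-3)·(-874.1) = +2622.3 kJ
Summing the manipulated equations, ΔH°rxn = (-4116.6) + (+4100.1) + (-4162.9) + (+2622.3) = -1557.1 kJ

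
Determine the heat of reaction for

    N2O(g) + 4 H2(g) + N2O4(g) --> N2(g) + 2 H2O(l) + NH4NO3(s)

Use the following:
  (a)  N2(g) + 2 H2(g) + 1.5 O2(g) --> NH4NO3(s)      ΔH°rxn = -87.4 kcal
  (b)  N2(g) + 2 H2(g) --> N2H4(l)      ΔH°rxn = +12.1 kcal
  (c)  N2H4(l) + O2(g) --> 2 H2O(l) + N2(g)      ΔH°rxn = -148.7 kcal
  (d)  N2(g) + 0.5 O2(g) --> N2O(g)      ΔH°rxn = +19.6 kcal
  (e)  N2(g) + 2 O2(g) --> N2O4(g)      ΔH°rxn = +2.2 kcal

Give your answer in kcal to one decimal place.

(a) as written: -87.4 kcal
(b) as written: +12.1 kcal
(c) as written: -148.7 kcal
(d) reversed: -19.6 kcal
(e) reversed: -2.2 kcal
ΔH°rxn = (-87.4) + (+12.1) + (-148.7) + (-19.6) + (-2.2) = -245.8 kcal

ΔH°rxn = -245.8 kcal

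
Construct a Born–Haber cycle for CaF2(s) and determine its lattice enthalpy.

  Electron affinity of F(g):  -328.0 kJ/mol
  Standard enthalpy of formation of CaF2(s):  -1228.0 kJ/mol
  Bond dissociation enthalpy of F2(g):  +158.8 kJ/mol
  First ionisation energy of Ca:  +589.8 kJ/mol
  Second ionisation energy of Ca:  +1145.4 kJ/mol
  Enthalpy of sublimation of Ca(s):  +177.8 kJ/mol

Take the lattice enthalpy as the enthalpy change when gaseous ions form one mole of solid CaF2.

U = -2643.8 kJ/mol

ΔHf° = 1·ΔHsub + 1·(ΣIE) + 1·D(F2) + 2·EA + U
-1228.0 = 1·(+177.8) + 1·(+1735.2) + 1·(+158.8) + 2·(-328.0) + U
U = -1228.0 − (+1415.8) = -2643.8 kJ/mol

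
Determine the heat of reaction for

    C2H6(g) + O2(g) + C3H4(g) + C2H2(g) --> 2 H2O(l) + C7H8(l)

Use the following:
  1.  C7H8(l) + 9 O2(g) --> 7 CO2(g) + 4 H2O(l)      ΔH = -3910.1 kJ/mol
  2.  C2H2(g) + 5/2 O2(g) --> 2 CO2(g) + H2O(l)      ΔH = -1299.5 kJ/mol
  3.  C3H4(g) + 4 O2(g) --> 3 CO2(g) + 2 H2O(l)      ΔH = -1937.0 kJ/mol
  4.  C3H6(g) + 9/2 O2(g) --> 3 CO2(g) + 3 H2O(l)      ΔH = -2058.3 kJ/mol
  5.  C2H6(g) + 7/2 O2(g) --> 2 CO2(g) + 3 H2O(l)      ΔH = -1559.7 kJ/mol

ΔH = -886.1 kJ/mol

eq. 1 reversed (reverse to put C7H8(l) on the product side): +3910.1 kJ/mol
eq. 2 as written (C2H2(g) already on the reactant side): -1299.5 kJ/mol
eq. 3 as written (C3H4(g) already on the reactant side): -1937.0 kJ/mol
eq. 4: not needed (C3H6(g) appears nowhere else).
eq. 5 as written (C2H6(g) already on the reactant side): -1559.7 kJ/mol
ΔH = (+3910.1) + (-1299.5) + (-1937.0) + (-1559.7) = -886.1 kJ/mol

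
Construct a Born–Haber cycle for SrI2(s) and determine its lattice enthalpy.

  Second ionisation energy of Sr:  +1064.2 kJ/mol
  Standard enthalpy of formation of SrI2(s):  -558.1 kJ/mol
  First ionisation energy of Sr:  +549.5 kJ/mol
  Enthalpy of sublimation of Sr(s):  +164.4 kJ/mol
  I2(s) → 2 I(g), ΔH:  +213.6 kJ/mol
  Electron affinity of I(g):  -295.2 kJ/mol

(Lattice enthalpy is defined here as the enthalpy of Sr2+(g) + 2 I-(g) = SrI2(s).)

U = -1959.4 kJ/mol

ΔHf° = 1·ΔHsub + 1·(ΣIE) + 1·D(I2) + 2·EA + U
-558.1 = 1·(+164.4) + 1·(+1613.7) + 1·(+213.6) + 2·(-295.2) + U
U = -558.1 − (+1401.3) = -1959.4 kJ/mol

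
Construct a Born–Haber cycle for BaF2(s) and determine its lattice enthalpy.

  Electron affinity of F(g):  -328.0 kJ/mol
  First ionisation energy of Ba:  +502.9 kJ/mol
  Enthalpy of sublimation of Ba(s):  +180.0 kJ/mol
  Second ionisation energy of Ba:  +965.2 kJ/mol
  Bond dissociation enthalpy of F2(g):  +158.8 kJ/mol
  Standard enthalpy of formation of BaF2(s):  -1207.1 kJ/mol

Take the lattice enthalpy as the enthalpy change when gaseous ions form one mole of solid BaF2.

U = -2358.0 kJ/mol

ΔHf° = 1·ΔHsub + 1·(ΣIE) + 1·D(F2) + 2·EA + U
-1207.1 = 1·(+180.0) + 1·(+1468.1) + 1·(+158.8) + 2·(-328.0) + U
U = -1207.1 − (+1150.9) = -2358.0 kJ/mol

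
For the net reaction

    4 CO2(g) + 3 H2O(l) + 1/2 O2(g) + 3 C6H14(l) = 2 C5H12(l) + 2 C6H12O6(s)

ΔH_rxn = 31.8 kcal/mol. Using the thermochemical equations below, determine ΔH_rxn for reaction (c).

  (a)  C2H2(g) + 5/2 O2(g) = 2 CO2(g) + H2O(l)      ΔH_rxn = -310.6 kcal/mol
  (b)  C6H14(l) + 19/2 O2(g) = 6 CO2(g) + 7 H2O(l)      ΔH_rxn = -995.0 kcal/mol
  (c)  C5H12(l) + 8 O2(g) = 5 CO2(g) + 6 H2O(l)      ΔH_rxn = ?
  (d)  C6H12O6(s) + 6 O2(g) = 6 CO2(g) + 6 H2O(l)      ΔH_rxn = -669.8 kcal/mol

(a): not needed.
(b) × 3: (3)·(-995.0) = -2985.0 kcal/mol
(c) reversed and × 2: contributes −2·x
(d) reversed and × 2: (-2)·(-669.8) = +1339.6 kcal/mol
+31.8 = (-2985.0) + (+1339.6) − 2·x
x = (+31.8 − (-1645.4)) / (-2) = -838.6 kcal/mol

ΔH_rxn = -838.6 kcal/mol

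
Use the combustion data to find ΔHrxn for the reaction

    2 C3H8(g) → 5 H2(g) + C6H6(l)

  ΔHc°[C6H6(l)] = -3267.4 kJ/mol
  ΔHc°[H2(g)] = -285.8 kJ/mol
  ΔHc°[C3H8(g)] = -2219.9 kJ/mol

With combustion enthalpies, reactants minus products:
= [2·(-2219.9)] − [5·(-285.8) + 1·(-3267.4)]
= 256.6 kJ/mol

ΔHrxn = 256.6 kJ/mol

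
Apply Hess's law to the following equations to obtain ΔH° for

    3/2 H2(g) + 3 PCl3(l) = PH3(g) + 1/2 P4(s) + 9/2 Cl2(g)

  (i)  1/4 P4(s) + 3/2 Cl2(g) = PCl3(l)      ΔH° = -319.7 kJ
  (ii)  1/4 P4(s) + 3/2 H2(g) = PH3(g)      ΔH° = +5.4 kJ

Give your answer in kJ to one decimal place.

(i) reversed and × 3 (reverse to put PCl3(l) on the reactant side; ×3 to match 3 PCl3(l) in the target): (-3)·(-319.7) = +959.1 kJ
(ii) as written (PH3(g) already on the product side): +5.4 kJ
ΔH° = (+959.1) + (+5.4) = 964.5 kJ

ΔH° = 964.5 kJ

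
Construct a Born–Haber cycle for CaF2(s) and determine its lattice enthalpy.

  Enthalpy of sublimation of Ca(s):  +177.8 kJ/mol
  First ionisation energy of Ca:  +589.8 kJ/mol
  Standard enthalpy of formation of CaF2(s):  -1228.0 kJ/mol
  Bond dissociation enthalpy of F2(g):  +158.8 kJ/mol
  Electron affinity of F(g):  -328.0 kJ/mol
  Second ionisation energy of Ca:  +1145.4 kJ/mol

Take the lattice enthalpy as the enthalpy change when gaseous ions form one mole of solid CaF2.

ΔHf° = 1·ΔHsub + 1·(ΣIE) + 1·D(F2) + 2·EA + U
-1228.0 = 1·(+177.8) + 1·(+1735.2) + 1·(+158.8) + 2·(-328.0) + U
U = -1228.0 − (+1415.8) = -2643.8 kJ/mol

U = -2643.8 kJ/mol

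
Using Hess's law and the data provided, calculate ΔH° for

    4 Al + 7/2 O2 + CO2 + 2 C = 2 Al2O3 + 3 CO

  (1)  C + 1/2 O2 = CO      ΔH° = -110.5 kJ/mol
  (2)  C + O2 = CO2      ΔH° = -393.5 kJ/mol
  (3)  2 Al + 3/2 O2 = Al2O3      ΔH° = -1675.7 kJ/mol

ΔH° = -3289.4 kJ/mol

(1) × 3 (scale by 3 for the 3 CO): (3)·(-110.5) = -331.5 kJ/mol
(2) reversed (reverse to put CO2 on the reactant side): +393.5 kJ/mol
(3) × 2 (scale by 2 for the 2 Al2O3): (2)·(-1675.7) = -3351.4 kJ/mol
Summing the manipulated equations, ΔH° = (3)·(-110.5) + (-1)·(-393.5) + (2)·(-1675.7) = -3289.4 kJ/mol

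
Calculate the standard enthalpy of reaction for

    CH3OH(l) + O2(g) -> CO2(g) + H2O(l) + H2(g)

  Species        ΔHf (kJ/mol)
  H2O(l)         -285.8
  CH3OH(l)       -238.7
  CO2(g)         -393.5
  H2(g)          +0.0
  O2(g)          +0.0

Products: 1·(-393.5) + 1·(-285.8) + 1·(+0.0) = -679.3
Reactants: 1·(-238.7) + 1·(+0.0) = -238.7
ΔH°rxn = (-679.3) − (-238.7) = -440.6 kJ/mol

ΔH°rxn = -440.6 kJ/mol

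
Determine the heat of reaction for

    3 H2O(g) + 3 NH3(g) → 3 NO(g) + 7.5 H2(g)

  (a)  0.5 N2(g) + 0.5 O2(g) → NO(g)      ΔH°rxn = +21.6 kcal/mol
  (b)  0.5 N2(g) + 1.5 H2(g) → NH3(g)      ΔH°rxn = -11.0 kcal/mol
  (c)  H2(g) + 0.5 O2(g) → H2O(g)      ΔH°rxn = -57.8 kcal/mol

ΔH°rxn = 271.2 kcal/mol

(a) × 3: (3)·(+21.6) = +64.8 kcal/mol
(b) reversed and × 3: (-3)·(-11.0) = +33.0 kcal/mol
(c) reversed and × 3: (-3)·(-57.8) = +173.4 kcal/mol
Combining the equations, ΔH°rxn = (+64.8) + (+33.0) + (+173.4) = 271.2 kcal/mol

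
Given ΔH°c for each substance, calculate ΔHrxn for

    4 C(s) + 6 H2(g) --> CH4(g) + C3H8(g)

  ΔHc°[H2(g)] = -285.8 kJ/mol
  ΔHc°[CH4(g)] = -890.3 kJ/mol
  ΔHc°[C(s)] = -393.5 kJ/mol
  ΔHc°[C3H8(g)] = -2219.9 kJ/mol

Using ΔH = Σ nΔHc°(reactants) − Σ nΔHc°(products):
= [4·(-393.5) + 6·(-285.8)] − [1·(-890.3) + 1·(-2219.9)]
= -178.6 kJ/mol

ΔHrxn = -178.6 kJ/mol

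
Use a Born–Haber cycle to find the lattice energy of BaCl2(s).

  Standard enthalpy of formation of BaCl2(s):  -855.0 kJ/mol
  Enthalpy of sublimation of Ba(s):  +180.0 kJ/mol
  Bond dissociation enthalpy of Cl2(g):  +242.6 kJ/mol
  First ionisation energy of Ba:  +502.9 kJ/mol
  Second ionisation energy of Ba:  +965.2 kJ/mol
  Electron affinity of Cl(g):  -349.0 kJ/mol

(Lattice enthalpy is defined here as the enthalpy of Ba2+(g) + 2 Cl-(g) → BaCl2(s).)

U = -2047.7 kJ/mol

ΔHf° = 1·ΔHsub + 1·(ΣIE) + 1·D(Cl2) + 2·EA + U
-855.0 = 1·(+180.0) + 1·(+1468.1) + 1·(+242.6) + 2·(-349.0) + U
U = -855.0 − (+1192.7) = -2047.7 kJ/mol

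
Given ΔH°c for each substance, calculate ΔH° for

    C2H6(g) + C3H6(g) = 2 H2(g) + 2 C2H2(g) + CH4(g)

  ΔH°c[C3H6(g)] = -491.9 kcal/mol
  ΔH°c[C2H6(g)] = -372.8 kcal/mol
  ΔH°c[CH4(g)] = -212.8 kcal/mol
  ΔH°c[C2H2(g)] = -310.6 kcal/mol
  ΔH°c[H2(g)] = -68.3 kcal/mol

ΔH° = 105.9 kcal/mol

With combustion enthalpies, reactants minus products:
= [1·(-372.8) + 1·(-491.9)] − [2·(-68.3) + 2·(-310.6) + 1·(-212.8)]
= 105.9 kcal/mol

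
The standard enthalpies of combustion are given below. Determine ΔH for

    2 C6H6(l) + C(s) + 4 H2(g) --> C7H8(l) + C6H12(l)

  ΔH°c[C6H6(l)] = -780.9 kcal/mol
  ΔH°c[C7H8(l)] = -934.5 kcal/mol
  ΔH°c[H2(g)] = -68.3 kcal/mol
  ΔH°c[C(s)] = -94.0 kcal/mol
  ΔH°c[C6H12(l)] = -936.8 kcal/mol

Using ΔH = Σ nΔHc°(reactants) − Σ nΔHc°(products):
= [2·(-780.9) + 1·(-94.0) + 4·(-68.3)] − [1·(-934.5) + 1·(-936.8)]
= -57.7 kcal/mol

ΔH = -57.7 kcal/mol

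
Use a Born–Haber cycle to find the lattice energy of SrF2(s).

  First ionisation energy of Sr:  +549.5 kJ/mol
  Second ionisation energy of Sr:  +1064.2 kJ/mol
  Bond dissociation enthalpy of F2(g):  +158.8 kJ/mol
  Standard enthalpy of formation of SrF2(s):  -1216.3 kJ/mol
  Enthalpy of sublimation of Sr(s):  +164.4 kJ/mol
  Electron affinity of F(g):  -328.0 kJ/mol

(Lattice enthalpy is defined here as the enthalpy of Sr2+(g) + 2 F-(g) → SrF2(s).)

U = -2497.2 kJ/mol

ΔHf° = 1·ΔHsub + 1·(ΣIE) + 1·D(F2) + 2·EA + U
-1216.3 = 1·(+164.4) + 1·(+1613.7) + 1·(+158.8) + 2·(-328.0) + U
U = -1216.3 − (+1280.9) = -2497.2 kJ/mol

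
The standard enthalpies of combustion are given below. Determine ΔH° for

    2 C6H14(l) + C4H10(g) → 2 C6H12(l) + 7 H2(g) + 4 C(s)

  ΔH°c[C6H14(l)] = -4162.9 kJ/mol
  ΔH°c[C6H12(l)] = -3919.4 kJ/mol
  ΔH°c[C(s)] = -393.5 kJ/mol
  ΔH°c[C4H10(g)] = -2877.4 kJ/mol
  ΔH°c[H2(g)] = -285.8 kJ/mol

ΔH° = 210.2 kJ/mol

With combustion enthalpies, reactants minus products:
= [2·(-4162.9) + 1·(-2877.4)] − [2·(-3919.4) + 7·(-285.8) + 4·(-393.5)]
= 210.2 kJ/mol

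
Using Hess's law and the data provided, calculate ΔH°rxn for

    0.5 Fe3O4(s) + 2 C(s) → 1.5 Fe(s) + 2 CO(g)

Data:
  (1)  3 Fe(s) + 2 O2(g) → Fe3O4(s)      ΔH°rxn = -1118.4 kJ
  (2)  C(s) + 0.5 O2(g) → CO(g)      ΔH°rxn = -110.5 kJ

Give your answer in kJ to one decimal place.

ΔH°rxn = 338.2 kJ

(1) reversed and × 1/2: (-1/2)·(-1118.4) = +559.2 kJ
(2) × 2: (2)·(-110.5) = -221.0 kJ
ΔH°rxn = (-1/2)·(-1118.4) + (2)·(-110.5) = 338.2 kJ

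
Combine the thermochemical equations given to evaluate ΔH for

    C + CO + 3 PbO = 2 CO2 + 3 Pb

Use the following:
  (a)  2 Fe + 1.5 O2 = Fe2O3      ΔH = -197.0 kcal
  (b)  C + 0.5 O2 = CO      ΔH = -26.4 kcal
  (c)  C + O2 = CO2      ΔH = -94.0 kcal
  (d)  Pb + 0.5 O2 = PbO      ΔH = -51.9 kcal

(a): not needed.
(b) reversed: +26.4 kcal
(c) × 2: (2)·(-94.0) = -188.0 kcal
(d) reversed and × 3: (-3)·(-51.9) = +155.7 kcal
By Hess's law, ΔH = (-1)·(-26.4) + (2)·(-94.0) + (-3)·(-51.9) = -5.9 kcal

ΔH = -5.9 kcal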